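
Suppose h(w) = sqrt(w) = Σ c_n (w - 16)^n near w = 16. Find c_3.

Apply the Taylor formula c_k = f^(k)(a)/k!.
h(16) = 4
h′(16) = 1/8
h′′(16) = -1/256
h′′′(16) = 3/8192

1/16384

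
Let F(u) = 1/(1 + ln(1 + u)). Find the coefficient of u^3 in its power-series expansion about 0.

Plug the Maclaurin series of the inner function into that of the outer and collect terms.

-7/3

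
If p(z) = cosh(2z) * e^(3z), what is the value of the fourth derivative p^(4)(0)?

Take the Cauchy product of the two expansions.
From the series, [z^4] p = 313/24; multiply by 4! = 24 to get 313.

313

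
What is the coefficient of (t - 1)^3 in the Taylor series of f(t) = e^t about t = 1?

e/6

Differentiate repeatedly and evaluate at the center.
f(1) = e
f′(1) = e
f′′(1) = e
f′′′(1) = e
The Taylor polynomial is Σ f^(k)(1)/k! · (t - 1)^k.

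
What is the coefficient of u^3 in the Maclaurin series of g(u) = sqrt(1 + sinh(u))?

Let u equal the inner series; expand the outer function in u and truncate.
[u^0] = 1;  [u^1] = 1/2;  [u^2] = -1/8;  [u^3] = 7/48.

7/48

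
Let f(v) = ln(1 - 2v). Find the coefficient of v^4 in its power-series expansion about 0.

-4

[v^0] = 0;  [v^1] = -2;  [v^2] = -2;  [v^3] = -8/3;  [v^4] = -4.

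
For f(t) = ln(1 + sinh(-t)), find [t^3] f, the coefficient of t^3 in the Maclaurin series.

Let u equal the inner series; expand the outer function in u and truncate.
f(0) = 0
f′(0) = -1
f′′(0) = -1
f′′′(0) = -3
The Taylor polynomial is Σ f^(k)(0)/k! · t^k.

-1/2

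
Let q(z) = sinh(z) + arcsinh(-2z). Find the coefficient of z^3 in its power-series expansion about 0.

3/2

Expand each term separately and add.
[z^0] = 0;  [z^1] = -1;  [z^2] = 0;  [z^3] = 3/2.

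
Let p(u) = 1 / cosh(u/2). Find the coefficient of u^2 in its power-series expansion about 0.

Divide the numerator series by the denominator series (power-series long division).
p(0) = 1
p′(0) = 0
p′′(0) = -1/4

-1/8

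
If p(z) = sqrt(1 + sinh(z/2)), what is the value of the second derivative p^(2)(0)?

Plug the Maclaurin series of the inner function into that of the outer and collect terms.
The coefficient of z^2 in the expansion is -1/32, so p′′(0) = 2! * (-1/32) = -1/16.

-1/16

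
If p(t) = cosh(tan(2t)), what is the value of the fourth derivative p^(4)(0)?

Compose series: expand the inner function first, then feed it into the outer expansion.
From the series, [t^4] p = 6; multiply by 4! = 24 to get 144.

144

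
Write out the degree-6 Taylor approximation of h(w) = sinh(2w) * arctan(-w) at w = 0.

Take the Cauchy product of the two expansions.
[w^0] = 0;  [w^1] = 0;  [w^2] = -2;  [w^3] = 0;  [w^4] = -2/3;  [w^5] = 0;  [w^6] = -2/9.

-2*w^6/9 - 2*w^4/3 - 2*w^2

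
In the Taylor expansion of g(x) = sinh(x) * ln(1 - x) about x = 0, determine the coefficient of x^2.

Write out both Maclaurin series and multiply, keeping only the needed powers.
g(0) = 0
g′(0) = 0
g′′(0) = -2

-1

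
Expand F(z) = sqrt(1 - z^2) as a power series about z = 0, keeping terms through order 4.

-z^4/8 - z^2/2 + 1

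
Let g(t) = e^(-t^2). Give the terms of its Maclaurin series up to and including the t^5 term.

[t^0] = 1;  [t^1] = 0;  [t^2] = -1;  [t^3] = 0;  [t^4] = 1/2;  [t^5] = 0.

t^4/2 - t^2 + 1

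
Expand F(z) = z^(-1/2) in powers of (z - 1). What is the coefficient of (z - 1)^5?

Apply the Taylor formula c_k = f^(k)(a)/k!.
So c_5 = F^(5)(1)/5! = -63/256.

-63/256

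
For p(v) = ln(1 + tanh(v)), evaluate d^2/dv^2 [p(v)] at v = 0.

-1

Let u equal the inner series; expand the outer function in u and truncate.
From the series, [v^2] p = -1/2; multiply by 2! = 2 to get -1.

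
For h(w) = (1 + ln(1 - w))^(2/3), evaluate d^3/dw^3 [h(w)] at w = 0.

Plug the Maclaurin series of the inner function into that of the outer and collect terms.
From the series, [w^3] h = -31/81; multiply by 3! = 6 to get -62/27.

-62/27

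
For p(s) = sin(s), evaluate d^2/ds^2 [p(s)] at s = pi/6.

Differentiate repeatedly and evaluate at the center.
The coefficient of (s - pi/6)^2 in the expansion is -1/4, so p′′(pi/6) = 2! * (-1/4) = -1/2.

-1/2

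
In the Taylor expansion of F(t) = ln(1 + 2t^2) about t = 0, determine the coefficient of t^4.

-2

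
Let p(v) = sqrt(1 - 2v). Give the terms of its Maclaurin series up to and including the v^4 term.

p(0) = 1
p′(0) = -1
p′′(0) = -1
p′′′(0) = -3
p^(4)(0) = -15
Dividing each by k! gives the coefficients c_0, ..., c_4.

-5*v^4/8 - v^3/2 - v^2/2 - v + 1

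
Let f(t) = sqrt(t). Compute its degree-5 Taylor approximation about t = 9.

7*(t - 9)^5/5038848 - 5*(t - 9)^4/279936 + (t - 9)^3/3888 - (t - 9)^2/216 + (t - 9)/6 + 3

Apply the Taylor formula c_k = f^(k)(a)/k!.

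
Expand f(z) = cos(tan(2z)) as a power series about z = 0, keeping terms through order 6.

Plug the Maclaurin series of the inner function into that of the outer and collect terms.

-388*z^6/45 - 14*z^4/3 - 2*z^2 + 1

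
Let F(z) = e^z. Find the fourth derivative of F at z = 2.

Compute the successive derivatives at the expansion point and divide by k!.
The coefficient of (z - 2)^4 in the expansion is e^(2)/24, so F^(4)(2) = 4! * (e^(2)/24) = e^(2).

e^(2)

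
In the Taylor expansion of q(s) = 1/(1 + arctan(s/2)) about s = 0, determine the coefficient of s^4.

1/48

Let u equal the inner series; expand the outer function in u and truncate.
[s^0] = 1;  [s^1] = -1/2;  [s^2] = 1/4;  [s^3] = -1/12;  [s^4] = 1/48.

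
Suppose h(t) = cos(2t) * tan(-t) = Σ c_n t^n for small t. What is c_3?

5/3

Write out both Maclaurin series and multiply, keeping only the needed powers.
h(0) = 0
h′(0) = -1
h′′(0) = 0
h′′′(0) = 10
So c_3 = h′′′(0)/3! = 5/3.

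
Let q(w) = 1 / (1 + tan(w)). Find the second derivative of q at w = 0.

Expand as Σ (-1)^k u^k with u equal to the inner function's series.
The coefficient of w^2 in the expansion is 1, so q′′(0) = 2! * (1) = 2.

2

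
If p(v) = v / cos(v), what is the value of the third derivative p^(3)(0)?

3

Divide the numerator series by the denominator series (power-series long division).
The coefficient of v^3 in the expansion is 1/2, so p′′′(0) = 3! * (1/2) = 3.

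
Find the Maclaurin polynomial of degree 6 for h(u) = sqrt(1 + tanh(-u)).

-721*u^6/46080 - 121*u^5/3840 + 17*u^4/384 + 5*u^3/48 - u^2/8 - u/2 + 1

Let u equal the inner series; expand the outer function in u and truncate.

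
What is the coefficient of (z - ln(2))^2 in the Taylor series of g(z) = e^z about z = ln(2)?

Use the known series and substitute for the argument.
[(z - ln(2))^0] = 2;  [(z - ln(2))^1] = 2;  [(z - ln(2))^2] = 1.
So c_2 = g′′(ln(2))/2! = 1.

1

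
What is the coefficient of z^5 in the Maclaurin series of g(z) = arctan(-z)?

-1/5

g(0) = 0
g′(0) = -1
g′′(0) = 0
g′′′(0) = 2
g^(4)(0) = 0
g^(5)(0) = -24
So c_5 = g^(5)(0)/5! = -1/5.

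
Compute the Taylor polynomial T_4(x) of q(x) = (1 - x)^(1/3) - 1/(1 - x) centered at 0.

Add the two expansions coefficient-wise.

-253*x^4/243 - 86*x^3/81 - 10*x^2/9 - 4*x/3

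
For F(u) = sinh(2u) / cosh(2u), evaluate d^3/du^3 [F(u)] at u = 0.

-16

Divide the numerator series by the denominator series (power-series long division).
The coefficient of u^3 in the expansion is -8/3, so F′′′(0) = 3! * (-8/3) = -16.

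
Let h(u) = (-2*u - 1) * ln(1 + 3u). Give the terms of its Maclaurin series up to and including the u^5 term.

Shift and add copies of the series according to the polynomial's terms.
[u^0] = 0;  [u^1] = -3;  [u^2] = -3/2;  [u^3] = 0;  [u^4] = 9/4;  [u^5] = -81/10.

-81*u^5/10 + 9*u^4/4 - 3*u^2/2 - 3*u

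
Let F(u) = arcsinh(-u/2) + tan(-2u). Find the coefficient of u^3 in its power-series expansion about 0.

-127/48

Add the two expansions coefficient-wise.
[u^0] = 0;  [u^1] = -5/2;  [u^2] = 0;  [u^3] = -127/48.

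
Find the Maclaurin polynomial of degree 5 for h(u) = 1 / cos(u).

5*u^4/24 + u^2/2 + 1

Invert the denominator's series and multiply.
[u^0] = 1;  [u^1] = 0;  [u^2] = 1/2;  [u^3] = 0;  [u^4] = 5/24;  [u^5] = 0.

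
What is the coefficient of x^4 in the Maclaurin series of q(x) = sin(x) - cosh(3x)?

Expand each term separately and add.

-27/8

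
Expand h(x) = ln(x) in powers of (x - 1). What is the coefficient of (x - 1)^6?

h(1) = 0
h′(1) = 1
h′′(1) = -1
h′′′(1) = 2
h^(4)(1) = -6
h^(5)(1) = 24
h^(6)(1) = -120

-1/6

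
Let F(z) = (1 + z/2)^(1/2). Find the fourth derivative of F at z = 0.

Differentiate repeatedly and evaluate at the center.
From the series, [z^4] F = -5/2048; multiply by 4! = 24 to get -15/256.

-15/256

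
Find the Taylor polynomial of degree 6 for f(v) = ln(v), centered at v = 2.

Compute the successive derivatives at the expansion point and divide by k!.
[(v - 2)^0] = ln(2);  [(v - 2)^1] = 1/2;  [(v - 2)^2] = -1/8;  [(v - 2)^3] = 1/24;  [(v - 2)^4] = -1/64;  [(v - 2)^5] = 1/160;  [(v - 2)^6] = -1/384.

-(v - 2)^6/384 + (v - 2)^5/160 - (v - 2)^4/64 + (v - 2)^3/24 - (v - 2)^2/8 + (v - 2)/2 + ln(2)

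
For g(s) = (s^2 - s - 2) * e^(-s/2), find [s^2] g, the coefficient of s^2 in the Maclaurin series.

Distribute the polynomial across the series and collect like powers.
[s^0] = -2;  [s^1] = 0;  [s^2] = 5/4.
So c_2 = g′′(0)/2! = 5/4.

5/4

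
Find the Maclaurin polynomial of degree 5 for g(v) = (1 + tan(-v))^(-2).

154*v^5/15 + 7*v^4 + 14*v^3/3 + 3*v^2 + 2*v + 1

Compose series: expand the inner function first, then feed it into the outer expansion.
g(0) = 1
g′(0) = 2
g′′(0) = 6
g′′′(0) = 28
g^(4)(0) = 168
g^(5)(0) = 1232
Dividing each by k! gives the coefficients c_0, ..., c_5.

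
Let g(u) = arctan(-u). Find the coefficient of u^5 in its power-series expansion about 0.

Use the known series and substitute for the argument.
[u^0] = 0;  [u^1] = -1;  [u^2] = 0;  [u^3] = 1/3;  [u^4] = 0;  [u^5] = -1/5.

-1/5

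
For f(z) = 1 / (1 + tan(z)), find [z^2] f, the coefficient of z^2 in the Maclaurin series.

Write 1/(1+u) = 1 - u + u^2 - u^3 + ... and substitute the series for u.
f(0) = 1
f′(0) = -1
f′′(0) = 2
So c_2 = f′′(0)/2! = 1.

1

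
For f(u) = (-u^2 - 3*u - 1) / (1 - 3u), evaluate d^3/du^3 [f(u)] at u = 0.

-342

Distribute the polynomial across the series and collect like powers.
The coefficient of u^3 in the expansion is -57, so f′′′(0) = 3! * (-57) = -342.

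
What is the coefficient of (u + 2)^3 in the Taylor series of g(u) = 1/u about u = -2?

g(-2) = -1/2
g′(-2) = -1/4
g′′(-2) = -1/4
g′′′(-2) = -3/8

-1/16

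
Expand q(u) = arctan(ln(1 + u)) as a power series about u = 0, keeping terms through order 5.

-11*u^5/60 + u^4/4 - u^2/2 + u

Substitute the inner expansion into the outer series and collect powers.
[u^0] = 0;  [u^1] = 1;  [u^2] = -1/2;  [u^3] = 0;  [u^4] = 1/4;  [u^5] = -11/60.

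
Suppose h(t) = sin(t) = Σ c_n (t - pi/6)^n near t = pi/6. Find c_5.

sqrt(3)/240

h(pi/6) = 1/2
h′(pi/6) = sqrt(3)/2
h′′(pi/6) = -1/2
h′′′(pi/6) = -sqrt(3)/2
h^(4)(pi/6) = 1/2
h^(5)(pi/6) = sqrt(3)/2
So c_5 = h^(5)(pi/6)/5! = sqrt(3)/240.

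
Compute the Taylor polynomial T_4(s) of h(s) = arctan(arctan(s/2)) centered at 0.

Substitute the inner expansion into the outer series and collect powers.
h(0) = 0
h′(0) = 1/2
h′′(0) = 0
h′′′(0) = -1/2
h^(4)(0) = 0
The Taylor polynomial is Σ h^(k)(0)/k! · s^k.

-s^3/12 + s/2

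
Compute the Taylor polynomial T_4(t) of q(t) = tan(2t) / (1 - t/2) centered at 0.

19*t^4/12 + 19*t^3/6 + t^2 + 2*t

Write out both Maclaurin series and multiply, keeping only the needed powers.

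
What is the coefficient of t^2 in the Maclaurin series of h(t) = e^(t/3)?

1/18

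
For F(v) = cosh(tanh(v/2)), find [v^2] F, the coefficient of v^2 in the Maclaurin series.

1/8

Substitute the inner expansion into the outer series and collect powers.
So c_2 = F′′(0)/2! = 1/8.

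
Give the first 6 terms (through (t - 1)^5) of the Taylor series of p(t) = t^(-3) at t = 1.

Differentiate repeatedly and evaluate at the center.
p(1) = 1
p′(1) = -3
p′′(1) = 12
p′′′(1) = -60
p^(4)(1) = 360
p^(5)(1) = -2520

-21*(t - 1)^5 + 15*(t - 1)^4 - 10*(t - 1)^3 + 6*(t - 1)^2 - 3*(t - 1) + 1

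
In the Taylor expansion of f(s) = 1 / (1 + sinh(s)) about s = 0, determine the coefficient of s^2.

1

Use the geometric series for the reciprocal, then substitute.
[s^0] = 1;  [s^1] = -1;  [s^2] = 1.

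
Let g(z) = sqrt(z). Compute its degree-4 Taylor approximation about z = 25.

g(25) = 5
g′(25) = 1/10
g′′(25) = -1/500
g′′′(25) = 3/25000
g^(4)(25) = -3/250000

-(z - 25)^4/2000000 + (z - 25)^3/50000 - (z - 25)^2/1000 + (z - 25)/10 + 5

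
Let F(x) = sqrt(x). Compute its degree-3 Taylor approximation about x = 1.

Compute the successive derivatives at the expansion point and divide by k!.

(x - 1)^3/16 - (x - 1)^2/8 + (x - 1)/2 + 1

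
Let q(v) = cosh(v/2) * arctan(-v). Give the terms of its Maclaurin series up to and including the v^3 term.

5*v^3/24 - v

Expand each factor separately, then convolve coefficients.
q(0) = 0
q′(0) = -1
q′′(0) = 0
q′′′(0) = 5/4
The Taylor polynomial is Σ q^(k)(0)/k! · v^k.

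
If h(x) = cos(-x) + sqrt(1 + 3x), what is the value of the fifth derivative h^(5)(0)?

Combine the two series term by term.
The coefficient of x^5 in the expansion is 1701/256, so h^(5)(0) = 5! * (1701/256) = 25515/32.

25515/32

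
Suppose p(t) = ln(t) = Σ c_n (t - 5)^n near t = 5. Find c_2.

-1/50

p(5) = ln(5)
p′(5) = 1/5
p′′(5) = -1/25
So c_2 = p′′(5)/2! = -1/50.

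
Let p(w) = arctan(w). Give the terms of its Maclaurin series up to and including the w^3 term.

-w^3/3 + w

p(0) = 0
p′(0) = 1
p′′(0) = 0
p′′′(0) = -2
Dividing each by k! gives the coefficients c_0, ..., c_3.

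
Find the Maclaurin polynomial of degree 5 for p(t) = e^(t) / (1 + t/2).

-t^5/480 + t^4/48 + t^3/24 + t^2/4 + t/2 + 1

Take the Cauchy product of the two expansions.
[t^0] = 1;  [t^1] = 1/2;  [t^2] = 1/4;  [t^3] = 1/24;  [t^4] = 1/48;  [t^5] = -1/480.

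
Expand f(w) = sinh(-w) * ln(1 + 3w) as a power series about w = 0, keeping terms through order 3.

Take the Cauchy product of the two expansions.
f(0) = 0
f′(0) = 0
f′′(0) = -6
f′′′(0) = 27
Then c_k = f^(k)(0)/k! gives each Taylor coefficient.

9*w^3/2 - 3*w^2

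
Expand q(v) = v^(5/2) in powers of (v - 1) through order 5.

3*(v - 1)^5/256 - 5*(v - 1)^4/128 + 5*(v - 1)^3/16 + 15*(v - 1)^2/8 + 5*(v - 1)/2 + 1

[(v - 1)^0] = 1;  [(v - 1)^1] = 5/2;  [(v - 1)^2] = 15/8;  [(v - 1)^3] = 5/16;  [(v - 1)^4] = -5/128;  [(v - 1)^5] = 3/256.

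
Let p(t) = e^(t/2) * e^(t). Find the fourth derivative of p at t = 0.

Expand each factor separately, then convolve coefficients.
The coefficient of t^4 in the expansion is 27/128, so p^(4)(0) = 4! * (27/128) = 81/16.

81/16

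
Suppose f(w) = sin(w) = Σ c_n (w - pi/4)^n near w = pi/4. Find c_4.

Compute the successive derivatives at the expansion point and divide by k!.
[(w - pi/4)^0] = sqrt(2)/2;  [(w - pi/4)^1] = sqrt(2)/2;  [(w - pi/4)^2] = -sqrt(2)/4;  [(w - pi/4)^3] = -sqrt(2)/12;  [(w - pi/4)^4] = sqrt(2)/48.

sqrt(2)/48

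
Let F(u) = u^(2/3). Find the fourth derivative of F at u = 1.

-56/81

Compute the successive derivatives at the expansion point and divide by k!.
From the series, [(u - 1)^4] F = -7/243; multiply by 4! = 24 to get -56/81.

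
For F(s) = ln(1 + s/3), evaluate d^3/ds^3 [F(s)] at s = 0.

Apply the Taylor formula c_k = f^(k)(a)/k!.
From the series, [s^3] F = 1/81; multiply by 3! = 6 to get 2/27.

2/27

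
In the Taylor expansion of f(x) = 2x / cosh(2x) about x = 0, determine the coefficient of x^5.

Write the quotient as an unknown series and match coefficients against numerator = denominator · series.
f(0) = 0
f′(0) = 2
f′′(0) = 0
f′′′(0) = -24
f^(4)(0) = 0
f^(5)(0) = 800
Then c_k = f^(k)(0)/k! gives each Taylor coefficient.

20/3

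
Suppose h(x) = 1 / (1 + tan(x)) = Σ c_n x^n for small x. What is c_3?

-4/3

Expand as Σ (-1)^k u^k with u equal to the inner function's series.
h(0) = 1
h′(0) = -1
h′′(0) = 2
h′′′(0) = -8
So c_3 = h′′′(0)/3! = -4/3.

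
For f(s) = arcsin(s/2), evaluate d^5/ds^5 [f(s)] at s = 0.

The coefficient of s^5 in the expansion is 3/1280, so f^(5)(0) = 5! * (3/1280) = 9/32.

9/32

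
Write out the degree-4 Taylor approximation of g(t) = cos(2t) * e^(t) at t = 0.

Take the Cauchy product of the two expansions.
g(0) = 1
g′(0) = 1
g′′(0) = -3
g′′′(0) = -11
g^(4)(0) = -7

-7*t^4/24 - 11*t^3/6 - 3*t^2/2 + t + 1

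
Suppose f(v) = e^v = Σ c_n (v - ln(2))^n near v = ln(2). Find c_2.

1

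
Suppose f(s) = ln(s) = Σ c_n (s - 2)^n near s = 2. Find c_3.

Use the known series and substitute for the argument.
f(2) = ln(2)
f′(2) = 1/2
f′′(2) = -1/4
f′′′(2) = 1/4

1/24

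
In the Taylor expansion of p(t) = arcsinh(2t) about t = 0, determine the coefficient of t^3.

p(0) = 0
p′(0) = 2
p′′(0) = 0
p′′′(0) = -8

-4/3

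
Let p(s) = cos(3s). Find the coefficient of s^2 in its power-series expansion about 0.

-9/2

p(0) = 1
p′(0) = 0
p′′(0) = -9
Then c_k = p^(k)(0)/k! gives each Taylor coefficient.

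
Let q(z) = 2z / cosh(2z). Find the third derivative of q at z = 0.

Divide the numerator series by the denominator series (power-series long division).
The coefficient of z^3 in the expansion is -4, so q′′′(0) = 3! * (-4) = -24.

-24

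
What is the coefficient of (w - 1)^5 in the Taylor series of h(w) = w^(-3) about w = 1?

Compute the successive derivatives at the expansion point and divide by k!.
h(1) = 1
h′(1) = -3
h′′(1) = 12
h′′′(1) = -60
h^(4)(1) = 360
h^(5)(1) = -2520
So c_5 = h^(5)(1)/5! = -21.

-21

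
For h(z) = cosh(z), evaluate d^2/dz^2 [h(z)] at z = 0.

Apply the Taylor formula c_k = f^(k)(a)/k!.
From the series, [z^2] h = 1/2; multiply by 2! = 2 to get 1.

1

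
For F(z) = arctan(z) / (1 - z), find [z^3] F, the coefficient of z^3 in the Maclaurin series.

Use 1/(1 - r) = Σ r^k on the denominator, then take the Cauchy product.
F(0) = 0
F′(0) = 1
F′′(0) = 2
F′′′(0) = 4

2/3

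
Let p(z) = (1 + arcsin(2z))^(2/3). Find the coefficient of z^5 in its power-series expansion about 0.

10952/3645

Plug the Maclaurin series of the inner function into that of the outer and collect terms.
So c_5 = p^(5)(0)/5! = 10952/3645.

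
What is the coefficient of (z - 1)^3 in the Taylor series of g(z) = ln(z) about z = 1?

g(1) = 0
g′(1) = 1
g′′(1) = -1
g′′′(1) = 2
Then c_k = g^(k)(1)/k! gives each Taylor coefficient.

1/3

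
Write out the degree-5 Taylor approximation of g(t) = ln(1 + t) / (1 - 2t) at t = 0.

391*t^5/30 + 77*t^4/12 + 10*t^3/3 + 3*t^2/2 + t

Multiply the two series term by term and collect like powers.
[t^0] = 0;  [t^1] = 1;  [t^2] = 3/2;  [t^3] = 10/3;  [t^4] = 77/12;  [t^5] = 391/30.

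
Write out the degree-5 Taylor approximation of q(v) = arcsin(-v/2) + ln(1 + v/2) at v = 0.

Add the two expansions coefficient-wise.
q(0) = 0
q′(0) = 0
q′′(0) = -1/4
q′′′(0) = 1/8
q^(4)(0) = -3/8
q^(5)(0) = 15/32
The Taylor polynomial is Σ q^(k)(0)/k! · v^k.

v^5/256 - v^4/64 + v^3/48 - v^2/8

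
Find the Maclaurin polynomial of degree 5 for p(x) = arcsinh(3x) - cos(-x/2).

Expand each term separately and add.
[x^0] = -1;  [x^1] = 3;  [x^2] = 1/8;  [x^3] = -9/2;  [x^4] = -1/384;  [x^5] = 729/40.

729*x^5/40 - x^4/384 - 9*x^3/2 + x^2/8 + 3*x - 1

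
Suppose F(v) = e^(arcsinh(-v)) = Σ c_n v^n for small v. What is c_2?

1/2

Compose series: expand the inner function first, then feed it into the outer expansion.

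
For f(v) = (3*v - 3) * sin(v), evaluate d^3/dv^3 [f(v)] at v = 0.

Shift and add copies of the series according to the polynomial's terms.
The coefficient of v^3 in the expansion is 1/2, so f′′′(0) = 3! * (1/2) = 3.

3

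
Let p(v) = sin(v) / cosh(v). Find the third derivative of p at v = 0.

-4

Divide the numerator series by the denominator series (power-series long division).
From the series, [v^3] p = -2/3; multiply by 3! = 6 to get -4.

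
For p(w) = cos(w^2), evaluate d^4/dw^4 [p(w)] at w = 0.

-12

The coefficient of w^4 in the expansion is -1/2, so p^(4)(0) = 4! * (-1/2) = -12.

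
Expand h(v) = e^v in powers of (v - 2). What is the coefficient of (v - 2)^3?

h(2) = e^(2)
h′(2) = e^(2)
h′′(2) = e^(2)
h′′′(2) = e^(2)

e^(2)/6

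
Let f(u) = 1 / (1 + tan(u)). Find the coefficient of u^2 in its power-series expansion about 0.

1

Use the geometric series for the reciprocal, then substitute.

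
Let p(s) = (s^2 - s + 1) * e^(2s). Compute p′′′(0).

8

Distribute the polynomial across the series and collect like powers.
The coefficient of s^3 in the expansion is 4/3, so p′′′(0) = 3! * (4/3) = 8.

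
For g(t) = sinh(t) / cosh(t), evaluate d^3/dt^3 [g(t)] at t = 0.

Invert the denominator's series and multiply.
From the series, [t^3] g = -1/3; multiply by 3! = 6 to get -2.

-2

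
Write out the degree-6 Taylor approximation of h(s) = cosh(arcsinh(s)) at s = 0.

Plug the Maclaurin series of the inner function into that of the outer and collect terms.
[s^0] = 1;  [s^1] = 0;  [s^2] = 1/2;  [s^3] = 0;  [s^4] = -1/8;  [s^5] = 0;  [s^6] = 1/16.

s^6/16 - s^4/8 + s^2/2 + 1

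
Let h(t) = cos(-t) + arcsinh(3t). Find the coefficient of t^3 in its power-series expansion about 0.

-9/2

Add the two expansions coefficient-wise.
h(0) = 1
h′(0) = 3
h′′(0) = -1
h′′′(0) = -27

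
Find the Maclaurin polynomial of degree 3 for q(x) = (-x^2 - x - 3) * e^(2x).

Shift and add copies of the series according to the polynomial's terms.
q(0) = -3
q′(0) = -7
q′′(0) = -18
q′′′(0) = -48
The Taylor polynomial is Σ q^(k)(0)/k! · x^k.

-8*x^3 - 9*x^2 - 7*x - 3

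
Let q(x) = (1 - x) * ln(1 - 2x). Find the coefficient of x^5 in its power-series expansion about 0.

-12/5

Multiply each power in the prefactor through the base expansion.
[x^0] = 0;  [x^1] = -2;  [x^2] = 0;  [x^3] = -2/3;  [x^4] = -4/3;  [x^5] = -12/5.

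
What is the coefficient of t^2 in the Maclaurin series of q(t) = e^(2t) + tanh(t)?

2

Expand each term separately and add.
q(0) = 1
q′(0) = 3
q′′(0) = 4
So c_2 = q′′(0)/2! = 2.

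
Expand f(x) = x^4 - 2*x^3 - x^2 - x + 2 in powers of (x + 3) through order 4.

Use the known series and substitute for the argument.
f(-3) = 131
f′(-3) = -157
f′′(-3) = 142
f′′′(-3) = -84
f^(4)(-3) = 24

(x + 3)^4 - 14*(x + 3)^3 + 71*(x + 3)^2 - 157*(x + 3) + 131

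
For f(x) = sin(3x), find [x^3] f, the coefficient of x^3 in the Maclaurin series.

-9/2

[x^0] = 0;  [x^1] = 3;  [x^2] = 0;  [x^3] = -9/2.
So c_3 = f′′′(0)/3! = -9/2.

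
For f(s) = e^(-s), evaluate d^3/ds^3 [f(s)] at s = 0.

-1

Use the known series and substitute for the argument.
The coefficient of s^3 in the expansion is -1/6, so f′′′(0) = 3! * (-1/6) = -1.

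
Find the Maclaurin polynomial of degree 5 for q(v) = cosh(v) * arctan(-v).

Expand each factor separately, then convolve coefficients.

-3*v^5/40 - v^3/6 - v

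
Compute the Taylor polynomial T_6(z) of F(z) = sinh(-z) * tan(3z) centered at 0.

-1357*z^6/40 - 19*z^4/2 - 3*z^2

Multiply the two series term by term and collect like powers.
F(0) = 0
F′(0) = 0
F′′(0) = -6
F′′′(0) = 0
F^(4)(0) = -228
F^(5)(0) = 0
F^(6)(0) = -24426
Then c_k = F^(k)(0)/k! gives each Taylor coefficient.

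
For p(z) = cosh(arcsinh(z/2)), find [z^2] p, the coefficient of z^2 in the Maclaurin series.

1/8

Let u equal the inner series; expand the outer function in u and truncate.
[z^0] = 1;  [z^1] = 0;  [z^2] = 1/8.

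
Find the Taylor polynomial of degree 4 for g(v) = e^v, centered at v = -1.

[(v + 1)^0] = e^(-1);  [(v + 1)^1] = e^(-1);  [(v + 1)^2] = e^(-1)/2;  [(v + 1)^3] = e^(-1)/6;  [(v + 1)^4] = e^(-1)/24.

(v + 1)^4*e^(-1)/24 + (v + 1)^3*e^(-1)/6 + (v + 1)^2*e^(-1)/2 + (v + 1)*e^(-1) + e^(-1)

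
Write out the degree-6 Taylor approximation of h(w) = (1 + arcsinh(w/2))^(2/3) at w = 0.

Let u equal the inner series; expand the outer function in u and truncate.
h(0) = 1
h′(0) = 1/3
h′′(0) = -1/18
h′′′(0) = -5/108
h^(4)(0) = 1/81
h^(5)(0) = 649/3888
h^(6)(0) = -473/2916

-473*w^6/2099520 + 649*w^5/466560 + w^4/1944 - 5*w^3/648 - w^2/36 + w/3 + 1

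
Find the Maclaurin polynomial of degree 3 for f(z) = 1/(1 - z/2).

Apply the Taylor formula c_k = f^(k)(a)/k!.
f(0) = 1
f′(0) = 1/2
f′′(0) = 1/2
f′′′(0) = 3/4

z^3/8 + z^2/4 + z/2 + 1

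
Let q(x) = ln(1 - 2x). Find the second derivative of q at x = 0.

-4

Apply the Taylor formula c_k = f^(k)(a)/k!.
The coefficient of x^2 in the expansion is -2, so q′′(0) = 2! * (-2) = -4.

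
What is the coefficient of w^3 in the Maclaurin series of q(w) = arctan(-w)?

1/3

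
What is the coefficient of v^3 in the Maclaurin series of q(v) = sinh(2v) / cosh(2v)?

Invert the denominator's series and multiply.

-8/3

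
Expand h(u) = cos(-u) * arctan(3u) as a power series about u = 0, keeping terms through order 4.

Expand each factor separately, then convolve coefficients.
h(0) = 0
h′(0) = 3
h′′(0) = 0
h′′′(0) = -63
h^(4)(0) = 0
Dividing each by k! gives the coefficients c_0, ..., c_4.

-21*u^3/2 + 3*u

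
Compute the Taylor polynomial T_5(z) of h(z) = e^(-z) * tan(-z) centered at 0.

Write out both Maclaurin series and multiply, keeping only the needed powers.
h(0) = 0
h′(0) = -1
h′′(0) = 2
h′′′(0) = -5
h^(4)(0) = 12
h^(5)(0) = -41
Dividing each by k! gives the coefficients c_0, ..., c_5.

-41*z^5/120 + z^4/2 - 5*z^3/6 + z^2 - z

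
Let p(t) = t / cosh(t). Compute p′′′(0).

-3

Invert the denominator's series and multiply.
From the series, [t^3] p = -1/2; multiply by 3! = 6 to get -3.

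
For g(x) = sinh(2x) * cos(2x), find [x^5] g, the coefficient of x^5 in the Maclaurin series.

-16/15

Expand each factor separately, then convolve coefficients.
g(0) = 0
g′(0) = 2
g′′(0) = 0
g′′′(0) = -16
g^(4)(0) = 0
g^(5)(0) = -128
So c_5 = g^(5)(0)/5! = -16/15.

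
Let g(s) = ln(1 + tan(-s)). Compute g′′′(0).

Plug the Maclaurin series of the inner function into that of the outer and collect terms.
From the series, [s^3] g = -2/3; multiply by 3! = 6 to get -4.

-4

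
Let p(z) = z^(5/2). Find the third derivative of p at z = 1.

The coefficient of (z - 1)^3 in the expansion is 5/16, so p′′′(1) = 3! * (5/16) = 15/8.

15/8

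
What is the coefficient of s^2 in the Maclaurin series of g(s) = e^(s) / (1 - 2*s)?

Use 1/(1 - r) = Σ r^k on the denominator, then take the Cauchy product.

13/2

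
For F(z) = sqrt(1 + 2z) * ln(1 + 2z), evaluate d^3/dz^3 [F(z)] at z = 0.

-2

Take the Cauchy product of the two expansions.
From the series, [z^3] F = -1/3; multiply by 3! = 6 to get -2.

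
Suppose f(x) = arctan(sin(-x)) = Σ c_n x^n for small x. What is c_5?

-3/8

Substitute the inner expansion into the outer series and collect powers.
f(0) = 0
f′(0) = -1
f′′(0) = 0
f′′′(0) = 3
f^(4)(0) = 0
f^(5)(0) = -45
So c_5 = f^(5)(0)/5! = -3/8.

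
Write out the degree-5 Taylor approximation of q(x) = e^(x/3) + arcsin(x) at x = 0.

Expand each term separately and add.
[x^0] = 1;  [x^1] = 4/3;  [x^2] = 1/18;  [x^3] = 14/81;  [x^4] = 1/1944;  [x^5] = 547/7290.

547*x^5/7290 + x^4/1944 + 14*x^3/81 + x^2/18 + 4*x/3 + 1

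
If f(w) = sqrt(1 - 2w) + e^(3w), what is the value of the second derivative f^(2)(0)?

Add the two expansions coefficient-wise.
The coefficient of w^2 in the expansion is 4, so f′′(0) = 2! * (4) = 8.

8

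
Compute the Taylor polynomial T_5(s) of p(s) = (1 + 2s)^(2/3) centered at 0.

448*s^5/729 - 112*s^4/243 + 32*s^3/81 - 4*s^2/9 + 4*s/3 + 1

Apply the Taylor formula c_k = f^(k)(a)/k!.
p(0) = 1
p′(0) = 4/3
p′′(0) = -8/9
p′′′(0) = 64/27
p^(4)(0) = -896/81
p^(5)(0) = 17920/243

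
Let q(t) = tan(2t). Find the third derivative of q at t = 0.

From the series, [t^3] q = 8/3; multiply by 3! = 6 to get 16.

16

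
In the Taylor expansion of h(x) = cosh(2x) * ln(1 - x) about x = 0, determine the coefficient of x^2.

-1/2

Expand each factor separately, then convolve coefficients.
h(0) = 0
h′(0) = -1
h′′(0) = -1
Dividing each by k! gives the coefficients c_0, ..., c_2.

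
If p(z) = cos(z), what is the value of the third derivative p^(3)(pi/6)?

From the series, [(z - pi/6)^3] p = 1/12; multiply by 3! = 6 to get 1/2.

1/2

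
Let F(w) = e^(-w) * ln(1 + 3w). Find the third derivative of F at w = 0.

90

Multiply the two series term by term and collect like powers.
The coefficient of w^3 in the expansion is 15, so F′′′(0) = 3! * (15) = 90.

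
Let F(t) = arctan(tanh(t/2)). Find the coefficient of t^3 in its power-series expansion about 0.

-1/12

Let u equal the inner series; expand the outer function in u and truncate.
F(0) = 0
F′(0) = 1/2
F′′(0) = 0
F′′′(0) = -1/2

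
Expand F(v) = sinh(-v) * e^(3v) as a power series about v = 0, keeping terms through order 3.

Take the Cauchy product of the two expansions.
F(0) = 0
F′(0) = -1
F′′(0) = -6
F′′′(0) = -28
The Taylor polynomial is Σ F^(k)(0)/k! · v^k.

-14*v^3/3 - 3*v^2 - v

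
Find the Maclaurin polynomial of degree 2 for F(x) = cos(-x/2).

Use the known series and substitute for the argument.
F(0) = 1
F′(0) = 0
F′′(0) = -1/4

1 - x^2/8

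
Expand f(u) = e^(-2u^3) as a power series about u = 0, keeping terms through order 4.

[u^0] = 1;  [u^1] = 0;  [u^2] = 0;  [u^3] = -2;  [u^4] = 0.

1 - 2*u^3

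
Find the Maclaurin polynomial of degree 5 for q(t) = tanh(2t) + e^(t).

Add the two expansions coefficient-wise.
[t^0] = 1;  [t^1] = 3;  [t^2] = 1/2;  [t^3] = -5/2;  [t^4] = 1/24;  [t^5] = 171/40.

171*t^5/40 + t^4/24 - 5*t^3/2 + t^2/2 + 3*t + 1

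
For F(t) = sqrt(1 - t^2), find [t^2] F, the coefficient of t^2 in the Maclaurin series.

-1/2

F(0) = 1
F′(0) = 0
F′′(0) = -1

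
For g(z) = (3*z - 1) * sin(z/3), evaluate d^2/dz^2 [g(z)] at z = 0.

Multiply each power in the prefactor through the base expansion.
The coefficient of z^2 in the expansion is 1, so g′′(0) = 2! * (1) = 2.

2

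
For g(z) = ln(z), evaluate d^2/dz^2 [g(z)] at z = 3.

Compute the successive derivatives at the expansion point and divide by k!.
The coefficient of (z - 3)^2 in the expansion is -1/18, so g′′(3) = 2! * (-1/18) = -1/9.

-1/9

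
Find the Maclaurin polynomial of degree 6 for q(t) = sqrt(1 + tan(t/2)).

-5521*t^6/2949120 + 601*t^5/122880 - 47*t^4/6144 + 11*t^3/384 - t^2/32 + t/4 + 1

Let u equal the inner series; expand the outer function in u and truncate.
q(0) = 1
q′(0) = 1/4
q′′(0) = -1/16
q′′′(0) = 11/64
q^(4)(0) = -47/256
q^(5)(0) = 601/1024
q^(6)(0) = -5521/4096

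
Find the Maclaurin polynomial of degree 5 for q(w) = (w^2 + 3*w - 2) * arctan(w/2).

-13*w^5/240 - w^4/8 + 7*w^3/12 + 3*w^2/2 - w

Multiply each power in the prefactor through the base expansion.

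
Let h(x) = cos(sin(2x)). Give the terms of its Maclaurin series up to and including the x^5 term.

Let u equal the inner series; expand the outer function in u and truncate.
h(0) = 1
h′(0) = 0
h′′(0) = -4
h′′′(0) = 0
h^(4)(0) = 80
h^(5)(0) = 0

10*x^4/3 - 2*x^2 + 1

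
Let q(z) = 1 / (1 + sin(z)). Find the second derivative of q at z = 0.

Use the geometric series for the reciprocal, then substitute.
From the series, [z^2] q = 1; multiply by 2! = 2 to get 2.

2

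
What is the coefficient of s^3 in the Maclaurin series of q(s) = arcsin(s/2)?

1/48

Apply the Taylor formula c_k = f^(k)(a)/k!.
So c_3 = q′′′(0)/3! = 1/48.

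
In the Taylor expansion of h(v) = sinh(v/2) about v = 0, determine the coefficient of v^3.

h(0) = 0
h′(0) = 1/2
h′′(0) = 0
h′′′(0) = 1/8
So c_3 = h′′′(0)/3! = 1/48.

1/48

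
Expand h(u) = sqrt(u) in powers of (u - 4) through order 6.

h(4) = 2
h′(4) = 1/4
h′′(4) = -1/32
h′′′(4) = 3/256
h^(4)(4) = -15/2048
h^(5)(4) = 105/16384
h^(6)(4) = -945/131072
The Taylor polynomial is Σ h^(k)(4)/k! · (u - 4)^k.

-21*(u - 4)^6/2097152 + 7*(u - 4)^5/131072 - 5*(u - 4)^4/16384 + (u - 4)^3/512 - (u - 4)^2/64 + (u - 4)/4 + 2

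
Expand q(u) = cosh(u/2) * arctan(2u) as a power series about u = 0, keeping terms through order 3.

-29*u^3/12 + 2*u

Expand each factor separately, then convolve coefficients.
q(0) = 0
q′(0) = 2
q′′(0) = 0
q′′′(0) = -29/2
Dividing each by k! gives the coefficients c_0, ..., c_3.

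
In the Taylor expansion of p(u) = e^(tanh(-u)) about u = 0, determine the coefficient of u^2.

1/2

Compose series: expand the inner function first, then feed it into the outer expansion.
[u^0] = 1;  [u^1] = -1;  [u^2] = 1/2.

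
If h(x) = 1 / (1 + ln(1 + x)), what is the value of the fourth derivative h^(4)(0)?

Expand as Σ (-1)^k u^k with u equal to the inner function's series.
From the series, [x^4] h = 11/3; multiply by 4! = 24 to get 88.

88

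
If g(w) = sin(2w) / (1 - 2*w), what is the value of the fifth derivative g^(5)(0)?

Use 1/(1 - r) = Σ r^k on the denominator, then take the Cauchy product.
From the series, [w^5] g = 404/15; multiply by 5! = 120 to get 3232.

3232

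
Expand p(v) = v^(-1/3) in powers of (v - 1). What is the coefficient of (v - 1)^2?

2/9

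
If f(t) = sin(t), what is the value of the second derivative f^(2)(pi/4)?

The coefficient of (t - pi/4)^2 in the expansion is -sqrt(2)/4, so f′′(pi/4) = 2! * (-sqrt(2)/4) = -sqrt(2)/2.

-sqrt(2)/2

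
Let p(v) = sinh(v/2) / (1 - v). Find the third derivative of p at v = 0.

Take the Cauchy product of the two expansions.
From the series, [v^3] p = 25/48; multiply by 3! = 6 to get 25/8.

25/8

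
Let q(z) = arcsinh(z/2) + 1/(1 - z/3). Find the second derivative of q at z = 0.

Combine the two series term by term.
The coefficient of z^2 in the expansion is 1/9, so q′′(0) = 2! * (1/9) = 2/9.

2/9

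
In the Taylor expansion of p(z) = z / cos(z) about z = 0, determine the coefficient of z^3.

Write the quotient as an unknown series and match coefficients against numerator = denominator · series.
So c_3 = p′′′(0)/3! = 1/2.

1/2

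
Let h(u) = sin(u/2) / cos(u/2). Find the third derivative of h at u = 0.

1/4

Divide the numerator series by the denominator series (power-series long division).
From the series, [u^3] h = 1/24; multiply by 3! = 6 to get 1/4.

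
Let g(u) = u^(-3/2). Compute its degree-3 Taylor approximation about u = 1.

-35*(u - 1)^3/16 + 15*(u - 1)^2/8 - 3*(u - 1)/2 + 1

Apply the Taylor formula c_k = f^(k)(a)/k!.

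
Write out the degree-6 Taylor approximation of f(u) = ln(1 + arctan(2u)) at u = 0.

-256*u^6/45 + 32*u^5/15 + 4*u^4/3 - 2*u^2 + 2*u

Compose series: expand the inner function first, then feed it into the outer expansion.
f(0) = 0
f′(0) = 2
f′′(0) = -4
f′′′(0) = 0
f^(4)(0) = 32
f^(5)(0) = 256
f^(6)(0) = -4096
The Taylor polynomial is Σ f^(k)(0)/k! · u^k.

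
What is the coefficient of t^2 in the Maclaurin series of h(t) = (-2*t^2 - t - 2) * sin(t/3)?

-1/3

Shift and add copies of the series according to the polynomial's terms.
h(0) = 0
h′(0) = -2/3
h′′(0) = -2/3
So c_2 = h′′(0)/2! = -1/3.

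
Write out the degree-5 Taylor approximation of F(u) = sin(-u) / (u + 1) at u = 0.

-101*u^5/120 + 5*u^4/6 - 5*u^3/6 + u^2 - u

Use 1/(1 - r) = Σ r^k on the denominator, then take the Cauchy product.
[u^0] = 0;  [u^1] = -1;  [u^2] = 1;  [u^3] = -5/6;  [u^4] = 5/6;  [u^5] = -101/120.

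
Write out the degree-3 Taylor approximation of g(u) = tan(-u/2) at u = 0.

g(0) = 0
g′(0) = -1/2
g′′(0) = 0
g′′′(0) = -1/4

-u^3/24 - u/2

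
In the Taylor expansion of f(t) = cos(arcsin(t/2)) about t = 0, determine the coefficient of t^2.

Compose series: expand the inner function first, then feed it into the outer expansion.
f(0) = 1
f′(0) = 0
f′′(0) = -1/4
Dividing each by k! gives the coefficients c_0, ..., c_2.

-1/8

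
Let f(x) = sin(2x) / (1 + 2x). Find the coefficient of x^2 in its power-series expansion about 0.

Multiply the two series term by term and collect like powers.
[x^0] = 0;  [x^1] = 2;  [x^2] = -4.

-4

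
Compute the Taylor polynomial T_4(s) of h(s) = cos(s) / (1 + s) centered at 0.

13*s^4/24 - s^3/2 + s^2/2 - s + 1

Write out both Maclaurin series and multiply, keeping only the needed powers.
h(0) = 1
h′(0) = -1
h′′(0) = 1
h′′′(0) = -3
h^(4)(0) = 13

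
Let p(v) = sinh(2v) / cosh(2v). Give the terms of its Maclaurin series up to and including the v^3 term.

-8*v^3/3 + 2*v

Divide the numerator series by the denominator series (power-series long division).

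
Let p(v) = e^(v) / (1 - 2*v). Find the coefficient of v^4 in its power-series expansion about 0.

Expand 1/(denominator) as a geometric series and multiply by the numerator's series.
[v^0] = 1;  [v^1] = 3;  [v^2] = 13/2;  [v^3] = 79/6;  [v^4] = 211/8.

211/8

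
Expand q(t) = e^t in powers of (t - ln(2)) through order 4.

Differentiate repeatedly and evaluate at the center.
q(ln(2)) = 2
q′(ln(2)) = 2
q′′(ln(2)) = 2
q′′′(ln(2)) = 2
q^(4)(ln(2)) = 2
The Taylor polynomial is Σ q^(k)(ln(2))/k! · (t - ln(2))^k.

(t - ln(2))^4/12 + (t - ln(2))^3/3 + (t - ln(2))^2 + 2*(t - ln(2)) + 2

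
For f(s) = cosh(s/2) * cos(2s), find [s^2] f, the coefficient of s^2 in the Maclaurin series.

-15/8

Multiply the two series term by term and collect like powers.
f(0) = 1
f′(0) = 0
f′′(0) = -15/4
So c_2 = f′′(0)/2! = -15/8.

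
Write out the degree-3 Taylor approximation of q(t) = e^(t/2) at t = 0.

t^3/48 + t^2/8 + t/2 + 1

q(0) = 1
q′(0) = 1/2
q′′(0) = 1/4
q′′′(0) = 1/8
The Taylor polynomial is Σ q^(k)(0)/k! · t^k.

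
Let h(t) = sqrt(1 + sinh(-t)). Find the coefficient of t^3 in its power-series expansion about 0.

Compose series: expand the inner function first, then feed it into the outer expansion.
h(0) = 1
h′(0) = -1/2
h′′(0) = -1/4
h′′′(0) = -7/8

-7/48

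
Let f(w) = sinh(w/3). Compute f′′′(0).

1/27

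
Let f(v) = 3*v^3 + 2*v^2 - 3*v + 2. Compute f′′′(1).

18

From the series, [(v - 1)^3] f = 3; multiply by 3! = 6 to get 18.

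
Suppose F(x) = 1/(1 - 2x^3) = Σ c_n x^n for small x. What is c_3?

F(0) = 1
F′(0) = 0
F′′(0) = 0
F′′′(0) = 12

2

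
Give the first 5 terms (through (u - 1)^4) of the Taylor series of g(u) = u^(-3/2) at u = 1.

315*(u - 1)^4/128 - 35*(u - 1)^3/16 + 15*(u - 1)^2/8 - 3*(u - 1)/2 + 1

g(1) = 1
g′(1) = -3/2
g′′(1) = 15/4
g′′′(1) = -105/8
g^(4)(1) = 945/16
Dividing each by k! gives the coefficients c_0, ..., c_4.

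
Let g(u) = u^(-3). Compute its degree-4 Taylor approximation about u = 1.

[(u - 1)^0] = 1;  [(u - 1)^1] = -3;  [(u - 1)^2] = 6;  [(u - 1)^3] = -10;  [(u - 1)^4] = 15.

15*(u - 1)^4 - 10*(u - 1)^3 + 6*(u - 1)^2 - 3*(u - 1) + 1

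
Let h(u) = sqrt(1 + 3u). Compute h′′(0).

From the series, [u^2] h = -9/8; multiply by 2! = 2 to get -9/4.

-9/4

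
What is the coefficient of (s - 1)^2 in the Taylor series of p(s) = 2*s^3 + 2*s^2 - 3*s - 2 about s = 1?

c_2 = p′′(1)/2! = 8.

8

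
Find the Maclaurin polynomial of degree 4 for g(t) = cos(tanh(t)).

3*t^4/8 - t^2/2 + 1

Let u equal the inner series; expand the outer function in u and truncate.
g(0) = 1
g′(0) = 0
g′′(0) = -1
g′′′(0) = 0
g^(4)(0) = 9
The Taylor polynomial is Σ g^(k)(0)/k! · t^k.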